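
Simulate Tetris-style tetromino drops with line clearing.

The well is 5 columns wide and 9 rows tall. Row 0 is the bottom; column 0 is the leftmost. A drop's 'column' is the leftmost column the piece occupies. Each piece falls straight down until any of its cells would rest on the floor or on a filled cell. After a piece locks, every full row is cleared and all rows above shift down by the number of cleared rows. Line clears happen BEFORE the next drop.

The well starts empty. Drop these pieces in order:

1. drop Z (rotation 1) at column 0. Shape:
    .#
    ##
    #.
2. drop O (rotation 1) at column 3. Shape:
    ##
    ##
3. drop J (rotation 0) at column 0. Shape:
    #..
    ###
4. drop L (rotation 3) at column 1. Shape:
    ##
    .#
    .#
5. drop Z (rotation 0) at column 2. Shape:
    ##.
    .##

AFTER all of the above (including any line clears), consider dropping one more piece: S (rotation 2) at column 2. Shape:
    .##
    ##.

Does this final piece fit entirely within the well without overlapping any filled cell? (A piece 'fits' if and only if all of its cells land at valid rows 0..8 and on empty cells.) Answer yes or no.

Answer: no

Derivation:
Drop 1: Z rot1 at col 0 lands with bottom-row=0; cleared 0 line(s) (total 0); column heights now [2 3 0 0 0], max=3
Drop 2: O rot1 at col 3 lands with bottom-row=0; cleared 0 line(s) (total 0); column heights now [2 3 0 2 2], max=3
Drop 3: J rot0 at col 0 lands with bottom-row=3; cleared 0 line(s) (total 0); column heights now [5 4 4 2 2], max=5
Drop 4: L rot3 at col 1 lands with bottom-row=4; cleared 0 line(s) (total 0); column heights now [5 7 7 2 2], max=7
Drop 5: Z rot0 at col 2 lands with bottom-row=6; cleared 0 line(s) (total 0); column heights now [5 7 8 8 7], max=8
Test piece S rot2 at col 2 (width 3): heights before test = [5 7 8 8 7]; fits = False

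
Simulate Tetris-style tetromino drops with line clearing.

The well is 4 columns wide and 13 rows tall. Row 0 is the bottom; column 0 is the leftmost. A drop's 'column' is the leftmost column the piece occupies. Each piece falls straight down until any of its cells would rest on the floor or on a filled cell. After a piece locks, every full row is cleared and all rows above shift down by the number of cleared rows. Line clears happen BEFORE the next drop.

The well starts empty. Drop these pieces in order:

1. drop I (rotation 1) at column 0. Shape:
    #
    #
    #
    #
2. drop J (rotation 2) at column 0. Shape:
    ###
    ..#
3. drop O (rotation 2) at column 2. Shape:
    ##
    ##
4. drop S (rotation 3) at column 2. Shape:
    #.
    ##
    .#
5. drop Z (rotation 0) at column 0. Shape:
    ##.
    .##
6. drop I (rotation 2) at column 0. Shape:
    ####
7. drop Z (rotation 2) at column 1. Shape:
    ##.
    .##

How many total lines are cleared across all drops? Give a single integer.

Drop 1: I rot1 at col 0 lands with bottom-row=0; cleared 0 line(s) (total 0); column heights now [4 0 0 0], max=4
Drop 2: J rot2 at col 0 lands with bottom-row=3; cleared 0 line(s) (total 0); column heights now [5 5 5 0], max=5
Drop 3: O rot2 at col 2 lands with bottom-row=5; cleared 0 line(s) (total 0); column heights now [5 5 7 7], max=7
Drop 4: S rot3 at col 2 lands with bottom-row=7; cleared 0 line(s) (total 0); column heights now [5 5 10 9], max=10
Drop 5: Z rot0 at col 0 lands with bottom-row=10; cleared 0 line(s) (total 0); column heights now [12 12 11 9], max=12
Drop 6: I rot2 at col 0 lands with bottom-row=12; cleared 1 line(s) (total 1); column heights now [12 12 11 9], max=12
Drop 7: Z rot2 at col 1 lands with bottom-row=11; cleared 1 line(s) (total 2); column heights now [5 12 12 9], max=12

Answer: 2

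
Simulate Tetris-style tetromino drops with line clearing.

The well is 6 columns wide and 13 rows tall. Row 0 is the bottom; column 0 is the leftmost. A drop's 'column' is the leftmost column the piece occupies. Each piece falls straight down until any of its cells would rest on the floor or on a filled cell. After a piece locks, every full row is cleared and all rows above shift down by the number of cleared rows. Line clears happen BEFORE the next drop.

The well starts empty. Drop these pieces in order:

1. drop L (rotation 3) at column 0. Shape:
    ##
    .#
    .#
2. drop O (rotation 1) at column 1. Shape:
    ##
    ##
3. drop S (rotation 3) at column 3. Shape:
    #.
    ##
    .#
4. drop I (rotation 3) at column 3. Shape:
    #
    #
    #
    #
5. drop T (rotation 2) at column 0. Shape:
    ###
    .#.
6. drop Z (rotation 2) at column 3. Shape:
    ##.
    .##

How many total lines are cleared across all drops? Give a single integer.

Drop 1: L rot3 at col 0 lands with bottom-row=0; cleared 0 line(s) (total 0); column heights now [3 3 0 0 0 0], max=3
Drop 2: O rot1 at col 1 lands with bottom-row=3; cleared 0 line(s) (total 0); column heights now [3 5 5 0 0 0], max=5
Drop 3: S rot3 at col 3 lands with bottom-row=0; cleared 0 line(s) (total 0); column heights now [3 5 5 3 2 0], max=5
Drop 4: I rot3 at col 3 lands with bottom-row=3; cleared 0 line(s) (total 0); column heights now [3 5 5 7 2 0], max=7
Drop 5: T rot2 at col 0 lands with bottom-row=5; cleared 0 line(s) (total 0); column heights now [7 7 7 7 2 0], max=7
Drop 6: Z rot2 at col 3 lands with bottom-row=6; cleared 1 line(s) (total 1); column heights now [3 6 5 7 7 0], max=7

Answer: 1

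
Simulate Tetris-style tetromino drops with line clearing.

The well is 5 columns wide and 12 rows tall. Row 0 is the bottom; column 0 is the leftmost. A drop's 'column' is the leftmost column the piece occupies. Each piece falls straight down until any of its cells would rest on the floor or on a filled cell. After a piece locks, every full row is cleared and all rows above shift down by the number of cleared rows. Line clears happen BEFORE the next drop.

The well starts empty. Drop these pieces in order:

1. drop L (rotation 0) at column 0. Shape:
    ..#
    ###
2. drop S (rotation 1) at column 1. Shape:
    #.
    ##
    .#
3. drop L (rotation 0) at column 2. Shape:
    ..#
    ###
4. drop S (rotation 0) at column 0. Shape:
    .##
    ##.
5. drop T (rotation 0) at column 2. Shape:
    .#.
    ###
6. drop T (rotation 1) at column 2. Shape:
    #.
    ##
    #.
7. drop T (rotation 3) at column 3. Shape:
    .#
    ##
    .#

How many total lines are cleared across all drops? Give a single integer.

Drop 1: L rot0 at col 0 lands with bottom-row=0; cleared 0 line(s) (total 0); column heights now [1 1 2 0 0], max=2
Drop 2: S rot1 at col 1 lands with bottom-row=2; cleared 0 line(s) (total 0); column heights now [1 5 4 0 0], max=5
Drop 3: L rot0 at col 2 lands with bottom-row=4; cleared 0 line(s) (total 0); column heights now [1 5 5 5 6], max=6
Drop 4: S rot0 at col 0 lands with bottom-row=5; cleared 0 line(s) (total 0); column heights now [6 7 7 5 6], max=7
Drop 5: T rot0 at col 2 lands with bottom-row=7; cleared 0 line(s) (total 0); column heights now [6 7 8 9 8], max=9
Drop 6: T rot1 at col 2 lands with bottom-row=8; cleared 0 line(s) (total 0); column heights now [6 7 11 10 8], max=11
Drop 7: T rot3 at col 3 lands with bottom-row=9; cleared 0 line(s) (total 0); column heights now [6 7 11 11 12], max=12

Answer: 0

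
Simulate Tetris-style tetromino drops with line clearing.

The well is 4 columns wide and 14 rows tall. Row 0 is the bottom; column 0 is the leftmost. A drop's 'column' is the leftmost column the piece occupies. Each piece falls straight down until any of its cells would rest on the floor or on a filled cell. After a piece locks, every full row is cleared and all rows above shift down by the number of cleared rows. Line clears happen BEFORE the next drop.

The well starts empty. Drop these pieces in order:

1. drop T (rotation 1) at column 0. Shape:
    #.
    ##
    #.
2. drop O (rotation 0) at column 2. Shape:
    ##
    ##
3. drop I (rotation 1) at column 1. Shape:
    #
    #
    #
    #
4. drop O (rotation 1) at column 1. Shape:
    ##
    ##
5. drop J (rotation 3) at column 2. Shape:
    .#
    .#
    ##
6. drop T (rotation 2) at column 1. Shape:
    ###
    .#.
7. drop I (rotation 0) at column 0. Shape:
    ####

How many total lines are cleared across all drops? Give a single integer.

Drop 1: T rot1 at col 0 lands with bottom-row=0; cleared 0 line(s) (total 0); column heights now [3 2 0 0], max=3
Drop 2: O rot0 at col 2 lands with bottom-row=0; cleared 1 line(s) (total 1); column heights now [2 0 1 1], max=2
Drop 3: I rot1 at col 1 lands with bottom-row=0; cleared 1 line(s) (total 2); column heights now [1 3 0 0], max=3
Drop 4: O rot1 at col 1 lands with bottom-row=3; cleared 0 line(s) (total 2); column heights now [1 5 5 0], max=5
Drop 5: J rot3 at col 2 lands with bottom-row=5; cleared 0 line(s) (total 2); column heights now [1 5 6 8], max=8
Drop 6: T rot2 at col 1 lands with bottom-row=7; cleared 0 line(s) (total 2); column heights now [1 9 9 9], max=9
Drop 7: I rot0 at col 0 lands with bottom-row=9; cleared 1 line(s) (total 3); column heights now [1 9 9 9], max=9

Answer: 3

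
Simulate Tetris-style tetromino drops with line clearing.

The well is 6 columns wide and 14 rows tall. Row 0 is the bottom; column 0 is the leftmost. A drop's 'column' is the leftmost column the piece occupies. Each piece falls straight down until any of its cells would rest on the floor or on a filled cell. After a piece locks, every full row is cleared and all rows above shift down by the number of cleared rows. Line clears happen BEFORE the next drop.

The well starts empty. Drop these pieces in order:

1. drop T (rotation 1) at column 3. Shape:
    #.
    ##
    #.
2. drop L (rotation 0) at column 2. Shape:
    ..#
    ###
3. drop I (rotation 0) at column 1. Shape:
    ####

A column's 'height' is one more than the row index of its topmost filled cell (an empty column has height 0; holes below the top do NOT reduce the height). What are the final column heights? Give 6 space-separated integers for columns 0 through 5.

Drop 1: T rot1 at col 3 lands with bottom-row=0; cleared 0 line(s) (total 0); column heights now [0 0 0 3 2 0], max=3
Drop 2: L rot0 at col 2 lands with bottom-row=3; cleared 0 line(s) (total 0); column heights now [0 0 4 4 5 0], max=5
Drop 3: I rot0 at col 1 lands with bottom-row=5; cleared 0 line(s) (total 0); column heights now [0 6 6 6 6 0], max=6

Answer: 0 6 6 6 6 0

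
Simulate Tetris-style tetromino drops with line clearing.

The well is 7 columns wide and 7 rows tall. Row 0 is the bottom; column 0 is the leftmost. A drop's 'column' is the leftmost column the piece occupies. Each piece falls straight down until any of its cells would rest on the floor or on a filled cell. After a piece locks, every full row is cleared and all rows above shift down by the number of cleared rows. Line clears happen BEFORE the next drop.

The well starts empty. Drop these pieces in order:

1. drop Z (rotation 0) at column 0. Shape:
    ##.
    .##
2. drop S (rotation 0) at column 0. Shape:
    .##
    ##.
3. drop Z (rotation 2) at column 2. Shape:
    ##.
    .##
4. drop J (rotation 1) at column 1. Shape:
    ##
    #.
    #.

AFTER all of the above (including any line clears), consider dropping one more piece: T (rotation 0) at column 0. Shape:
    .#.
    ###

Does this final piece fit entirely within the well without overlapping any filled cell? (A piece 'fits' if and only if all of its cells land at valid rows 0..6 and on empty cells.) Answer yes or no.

Answer: no

Derivation:
Drop 1: Z rot0 at col 0 lands with bottom-row=0; cleared 0 line(s) (total 0); column heights now [2 2 1 0 0 0 0], max=2
Drop 2: S rot0 at col 0 lands with bottom-row=2; cleared 0 line(s) (total 0); column heights now [3 4 4 0 0 0 0], max=4
Drop 3: Z rot2 at col 2 lands with bottom-row=3; cleared 0 line(s) (total 0); column heights now [3 4 5 5 4 0 0], max=5
Drop 4: J rot1 at col 1 lands with bottom-row=4; cleared 0 line(s) (total 0); column heights now [3 7 7 5 4 0 0], max=7
Test piece T rot0 at col 0 (width 3): heights before test = [3 7 7 5 4 0 0]; fits = False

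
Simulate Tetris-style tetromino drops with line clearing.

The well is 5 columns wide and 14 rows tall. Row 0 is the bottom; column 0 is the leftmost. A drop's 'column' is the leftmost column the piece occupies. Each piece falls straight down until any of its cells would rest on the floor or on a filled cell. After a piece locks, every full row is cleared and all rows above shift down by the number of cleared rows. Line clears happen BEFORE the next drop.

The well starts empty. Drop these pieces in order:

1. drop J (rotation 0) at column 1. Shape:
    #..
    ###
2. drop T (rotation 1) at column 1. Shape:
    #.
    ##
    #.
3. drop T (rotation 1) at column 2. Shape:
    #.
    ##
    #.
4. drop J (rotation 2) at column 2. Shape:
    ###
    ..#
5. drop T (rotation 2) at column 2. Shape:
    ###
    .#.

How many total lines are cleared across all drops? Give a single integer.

Answer: 0

Derivation:
Drop 1: J rot0 at col 1 lands with bottom-row=0; cleared 0 line(s) (total 0); column heights now [0 2 1 1 0], max=2
Drop 2: T rot1 at col 1 lands with bottom-row=2; cleared 0 line(s) (total 0); column heights now [0 5 4 1 0], max=5
Drop 3: T rot1 at col 2 lands with bottom-row=4; cleared 0 line(s) (total 0); column heights now [0 5 7 6 0], max=7
Drop 4: J rot2 at col 2 lands with bottom-row=6; cleared 0 line(s) (total 0); column heights now [0 5 8 8 8], max=8
Drop 5: T rot2 at col 2 lands with bottom-row=8; cleared 0 line(s) (total 0); column heights now [0 5 10 10 10], max=10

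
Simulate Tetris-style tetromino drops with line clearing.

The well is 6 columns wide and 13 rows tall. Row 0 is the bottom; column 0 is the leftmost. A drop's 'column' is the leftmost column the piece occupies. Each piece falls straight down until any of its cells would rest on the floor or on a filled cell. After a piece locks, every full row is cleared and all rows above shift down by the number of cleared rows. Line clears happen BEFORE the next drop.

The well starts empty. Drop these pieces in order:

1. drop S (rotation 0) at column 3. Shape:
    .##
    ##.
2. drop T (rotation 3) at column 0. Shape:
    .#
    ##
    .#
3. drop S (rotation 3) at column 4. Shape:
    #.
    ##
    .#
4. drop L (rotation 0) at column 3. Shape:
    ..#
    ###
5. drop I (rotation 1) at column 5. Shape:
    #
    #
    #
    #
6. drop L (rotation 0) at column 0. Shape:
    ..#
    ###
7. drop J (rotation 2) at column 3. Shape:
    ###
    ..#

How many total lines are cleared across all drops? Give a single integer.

Answer: 0

Derivation:
Drop 1: S rot0 at col 3 lands with bottom-row=0; cleared 0 line(s) (total 0); column heights now [0 0 0 1 2 2], max=2
Drop 2: T rot3 at col 0 lands with bottom-row=0; cleared 0 line(s) (total 0); column heights now [2 3 0 1 2 2], max=3
Drop 3: S rot3 at col 4 lands with bottom-row=2; cleared 0 line(s) (total 0); column heights now [2 3 0 1 5 4], max=5
Drop 4: L rot0 at col 3 lands with bottom-row=5; cleared 0 line(s) (total 0); column heights now [2 3 0 6 6 7], max=7
Drop 5: I rot1 at col 5 lands with bottom-row=7; cleared 0 line(s) (total 0); column heights now [2 3 0 6 6 11], max=11
Drop 6: L rot0 at col 0 lands with bottom-row=3; cleared 0 line(s) (total 0); column heights now [4 4 5 6 6 11], max=11
Drop 7: J rot2 at col 3 lands with bottom-row=11; cleared 0 line(s) (total 0); column heights now [4 4 5 13 13 13], max=13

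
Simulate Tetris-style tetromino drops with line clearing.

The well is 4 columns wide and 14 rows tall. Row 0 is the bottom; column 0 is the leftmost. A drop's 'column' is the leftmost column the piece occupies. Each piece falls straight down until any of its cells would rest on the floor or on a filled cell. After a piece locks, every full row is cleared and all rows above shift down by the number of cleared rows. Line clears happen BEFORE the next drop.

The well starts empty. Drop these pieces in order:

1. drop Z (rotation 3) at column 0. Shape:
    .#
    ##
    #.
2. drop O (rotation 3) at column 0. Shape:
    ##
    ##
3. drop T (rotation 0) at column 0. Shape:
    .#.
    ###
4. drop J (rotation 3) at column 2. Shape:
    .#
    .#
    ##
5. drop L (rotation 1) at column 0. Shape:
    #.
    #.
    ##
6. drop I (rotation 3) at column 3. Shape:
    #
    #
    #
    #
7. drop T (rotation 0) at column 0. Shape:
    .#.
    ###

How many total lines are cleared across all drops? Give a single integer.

Answer: 1

Derivation:
Drop 1: Z rot3 at col 0 lands with bottom-row=0; cleared 0 line(s) (total 0); column heights now [2 3 0 0], max=3
Drop 2: O rot3 at col 0 lands with bottom-row=3; cleared 0 line(s) (total 0); column heights now [5 5 0 0], max=5
Drop 3: T rot0 at col 0 lands with bottom-row=5; cleared 0 line(s) (total 0); column heights now [6 7 6 0], max=7
Drop 4: J rot3 at col 2 lands with bottom-row=6; cleared 0 line(s) (total 0); column heights now [6 7 7 9], max=9
Drop 5: L rot1 at col 0 lands with bottom-row=7; cleared 0 line(s) (total 0); column heights now [10 8 7 9], max=10
Drop 6: I rot3 at col 3 lands with bottom-row=9; cleared 0 line(s) (total 0); column heights now [10 8 7 13], max=13
Drop 7: T rot0 at col 0 lands with bottom-row=10; cleared 1 line(s) (total 1); column heights now [10 11 7 12], max=12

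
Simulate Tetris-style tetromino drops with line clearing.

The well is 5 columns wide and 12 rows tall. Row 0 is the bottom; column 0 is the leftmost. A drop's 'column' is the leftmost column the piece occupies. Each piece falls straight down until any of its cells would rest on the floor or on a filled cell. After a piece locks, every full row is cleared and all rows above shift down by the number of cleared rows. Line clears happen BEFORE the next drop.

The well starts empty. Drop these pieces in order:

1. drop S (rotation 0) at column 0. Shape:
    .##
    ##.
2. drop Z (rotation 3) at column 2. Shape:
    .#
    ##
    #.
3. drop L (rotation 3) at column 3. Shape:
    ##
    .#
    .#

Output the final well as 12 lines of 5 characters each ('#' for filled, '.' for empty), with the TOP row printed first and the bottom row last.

Drop 1: S rot0 at col 0 lands with bottom-row=0; cleared 0 line(s) (total 0); column heights now [1 2 2 0 0], max=2
Drop 2: Z rot3 at col 2 lands with bottom-row=2; cleared 0 line(s) (total 0); column heights now [1 2 4 5 0], max=5
Drop 3: L rot3 at col 3 lands with bottom-row=3; cleared 0 line(s) (total 0); column heights now [1 2 4 6 6], max=6

Answer: .....
.....
.....
.....
.....
.....
...##
...##
..###
..#..
.##..
##...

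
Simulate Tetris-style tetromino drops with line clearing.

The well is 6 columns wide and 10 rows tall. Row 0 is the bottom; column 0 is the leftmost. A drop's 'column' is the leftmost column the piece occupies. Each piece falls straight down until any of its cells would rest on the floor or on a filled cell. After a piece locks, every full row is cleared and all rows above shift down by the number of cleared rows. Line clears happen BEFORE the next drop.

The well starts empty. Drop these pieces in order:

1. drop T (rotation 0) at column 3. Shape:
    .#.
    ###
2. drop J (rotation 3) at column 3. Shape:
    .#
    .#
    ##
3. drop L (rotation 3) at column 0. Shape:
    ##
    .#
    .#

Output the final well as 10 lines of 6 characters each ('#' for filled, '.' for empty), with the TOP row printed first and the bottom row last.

Answer: ......
......
......
......
......
....#.
....#.
##.##.
.#..#.
.#.###

Derivation:
Drop 1: T rot0 at col 3 lands with bottom-row=0; cleared 0 line(s) (total 0); column heights now [0 0 0 1 2 1], max=2
Drop 2: J rot3 at col 3 lands with bottom-row=2; cleared 0 line(s) (total 0); column heights now [0 0 0 3 5 1], max=5
Drop 3: L rot3 at col 0 lands with bottom-row=0; cleared 0 line(s) (total 0); column heights now [3 3 0 3 5 1], max=5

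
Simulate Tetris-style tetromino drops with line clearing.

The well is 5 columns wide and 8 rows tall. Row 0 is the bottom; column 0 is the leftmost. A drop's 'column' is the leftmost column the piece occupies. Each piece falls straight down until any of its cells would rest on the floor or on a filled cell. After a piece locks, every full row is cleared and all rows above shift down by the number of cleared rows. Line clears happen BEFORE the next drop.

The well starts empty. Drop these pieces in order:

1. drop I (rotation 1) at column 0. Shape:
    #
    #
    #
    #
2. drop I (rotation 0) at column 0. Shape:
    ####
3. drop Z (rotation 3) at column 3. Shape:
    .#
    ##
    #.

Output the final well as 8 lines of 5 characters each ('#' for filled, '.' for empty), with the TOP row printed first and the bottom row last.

Drop 1: I rot1 at col 0 lands with bottom-row=0; cleared 0 line(s) (total 0); column heights now [4 0 0 0 0], max=4
Drop 2: I rot0 at col 0 lands with bottom-row=4; cleared 0 line(s) (total 0); column heights now [5 5 5 5 0], max=5
Drop 3: Z rot3 at col 3 lands with bottom-row=5; cleared 0 line(s) (total 0); column heights now [5 5 5 7 8], max=8

Answer: ....#
...##
...#.
####.
#....
#....
#....
#....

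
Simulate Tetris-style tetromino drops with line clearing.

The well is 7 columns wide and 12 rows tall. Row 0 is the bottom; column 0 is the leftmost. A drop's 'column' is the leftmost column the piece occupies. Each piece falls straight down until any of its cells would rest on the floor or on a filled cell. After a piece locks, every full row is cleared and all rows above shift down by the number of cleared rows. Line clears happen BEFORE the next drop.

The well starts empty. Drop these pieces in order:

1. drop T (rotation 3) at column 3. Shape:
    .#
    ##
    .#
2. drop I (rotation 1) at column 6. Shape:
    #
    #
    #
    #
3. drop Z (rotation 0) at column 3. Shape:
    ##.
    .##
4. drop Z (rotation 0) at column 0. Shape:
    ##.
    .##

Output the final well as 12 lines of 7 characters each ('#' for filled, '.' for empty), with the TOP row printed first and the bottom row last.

Drop 1: T rot3 at col 3 lands with bottom-row=0; cleared 0 line(s) (total 0); column heights now [0 0 0 2 3 0 0], max=3
Drop 2: I rot1 at col 6 lands with bottom-row=0; cleared 0 line(s) (total 0); column heights now [0 0 0 2 3 0 4], max=4
Drop 3: Z rot0 at col 3 lands with bottom-row=3; cleared 0 line(s) (total 0); column heights now [0 0 0 5 5 4 4], max=5
Drop 4: Z rot0 at col 0 lands with bottom-row=0; cleared 0 line(s) (total 0); column heights now [2 2 1 5 5 4 4], max=5

Answer: .......
.......
.......
.......
.......
.......
.......
...##..
....###
....#.#
##.##.#
.##.#.#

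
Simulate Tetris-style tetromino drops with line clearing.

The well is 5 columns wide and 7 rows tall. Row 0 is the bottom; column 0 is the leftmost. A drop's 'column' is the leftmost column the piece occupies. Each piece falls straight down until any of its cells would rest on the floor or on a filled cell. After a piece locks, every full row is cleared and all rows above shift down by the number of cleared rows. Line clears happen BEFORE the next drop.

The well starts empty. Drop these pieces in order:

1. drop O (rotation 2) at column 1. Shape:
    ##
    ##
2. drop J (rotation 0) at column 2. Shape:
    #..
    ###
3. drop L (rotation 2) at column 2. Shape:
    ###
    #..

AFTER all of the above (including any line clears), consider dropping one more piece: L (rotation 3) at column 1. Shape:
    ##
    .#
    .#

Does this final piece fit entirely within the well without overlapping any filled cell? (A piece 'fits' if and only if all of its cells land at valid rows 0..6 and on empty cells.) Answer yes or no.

Drop 1: O rot2 at col 1 lands with bottom-row=0; cleared 0 line(s) (total 0); column heights now [0 2 2 0 0], max=2
Drop 2: J rot0 at col 2 lands with bottom-row=2; cleared 0 line(s) (total 0); column heights now [0 2 4 3 3], max=4
Drop 3: L rot2 at col 2 lands with bottom-row=4; cleared 0 line(s) (total 0); column heights now [0 2 6 6 6], max=6
Test piece L rot3 at col 1 (width 2): heights before test = [0 2 6 6 6]; fits = False

Answer: no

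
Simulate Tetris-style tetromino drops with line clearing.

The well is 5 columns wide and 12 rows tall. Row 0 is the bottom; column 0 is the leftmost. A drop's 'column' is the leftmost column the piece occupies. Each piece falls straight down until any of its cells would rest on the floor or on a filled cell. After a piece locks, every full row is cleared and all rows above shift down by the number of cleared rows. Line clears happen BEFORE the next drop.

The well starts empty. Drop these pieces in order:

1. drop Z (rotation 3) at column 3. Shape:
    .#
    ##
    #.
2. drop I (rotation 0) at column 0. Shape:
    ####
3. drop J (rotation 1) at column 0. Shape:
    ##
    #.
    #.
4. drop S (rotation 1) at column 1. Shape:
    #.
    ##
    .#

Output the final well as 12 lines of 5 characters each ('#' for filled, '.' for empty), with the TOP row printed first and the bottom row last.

Drop 1: Z rot3 at col 3 lands with bottom-row=0; cleared 0 line(s) (total 0); column heights now [0 0 0 2 3], max=3
Drop 2: I rot0 at col 0 lands with bottom-row=2; cleared 1 line(s) (total 1); column heights now [0 0 0 2 2], max=2
Drop 3: J rot1 at col 0 lands with bottom-row=0; cleared 0 line(s) (total 1); column heights now [3 3 0 2 2], max=3
Drop 4: S rot1 at col 1 lands with bottom-row=2; cleared 0 line(s) (total 1); column heights now [3 5 4 2 2], max=5

Answer: .....
.....
.....
.....
.....
.....
.....
.#...
.##..
###..
#..##
#..#.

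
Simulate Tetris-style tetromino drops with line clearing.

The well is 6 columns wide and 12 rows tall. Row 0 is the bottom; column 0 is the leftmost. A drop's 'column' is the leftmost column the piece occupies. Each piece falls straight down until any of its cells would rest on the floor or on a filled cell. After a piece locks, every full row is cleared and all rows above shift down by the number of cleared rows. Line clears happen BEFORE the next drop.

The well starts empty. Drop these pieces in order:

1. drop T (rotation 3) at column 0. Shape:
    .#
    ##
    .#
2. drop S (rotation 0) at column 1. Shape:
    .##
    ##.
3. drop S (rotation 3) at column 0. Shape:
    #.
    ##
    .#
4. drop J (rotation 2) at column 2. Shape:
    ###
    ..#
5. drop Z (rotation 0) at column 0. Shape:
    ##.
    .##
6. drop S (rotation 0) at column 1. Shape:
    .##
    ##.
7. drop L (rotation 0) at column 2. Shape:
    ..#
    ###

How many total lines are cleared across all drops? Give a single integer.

Drop 1: T rot3 at col 0 lands with bottom-row=0; cleared 0 line(s) (total 0); column heights now [2 3 0 0 0 0], max=3
Drop 2: S rot0 at col 1 lands with bottom-row=3; cleared 0 line(s) (total 0); column heights now [2 4 5 5 0 0], max=5
Drop 3: S rot3 at col 0 lands with bottom-row=4; cleared 0 line(s) (total 0); column heights now [7 6 5 5 0 0], max=7
Drop 4: J rot2 at col 2 lands with bottom-row=4; cleared 0 line(s) (total 0); column heights now [7 6 6 6 6 0], max=7
Drop 5: Z rot0 at col 0 lands with bottom-row=6; cleared 0 line(s) (total 0); column heights now [8 8 7 6 6 0], max=8
Drop 6: S rot0 at col 1 lands with bottom-row=8; cleared 0 line(s) (total 0); column heights now [8 9 10 10 6 0], max=10
Drop 7: L rot0 at col 2 lands with bottom-row=10; cleared 0 line(s) (total 0); column heights now [8 9 11 11 12 0], max=12

Answer: 0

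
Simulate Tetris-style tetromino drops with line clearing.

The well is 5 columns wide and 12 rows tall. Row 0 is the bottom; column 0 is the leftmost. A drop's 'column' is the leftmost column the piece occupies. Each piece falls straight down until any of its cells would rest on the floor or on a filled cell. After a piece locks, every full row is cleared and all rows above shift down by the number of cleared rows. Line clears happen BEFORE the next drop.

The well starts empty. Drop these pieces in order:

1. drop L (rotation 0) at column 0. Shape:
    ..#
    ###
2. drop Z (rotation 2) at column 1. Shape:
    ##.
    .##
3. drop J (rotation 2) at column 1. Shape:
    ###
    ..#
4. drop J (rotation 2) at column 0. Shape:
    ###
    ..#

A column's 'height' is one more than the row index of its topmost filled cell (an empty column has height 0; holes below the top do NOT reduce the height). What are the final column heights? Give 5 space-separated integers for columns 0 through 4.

Answer: 7 7 7 5 0

Derivation:
Drop 1: L rot0 at col 0 lands with bottom-row=0; cleared 0 line(s) (total 0); column heights now [1 1 2 0 0], max=2
Drop 2: Z rot2 at col 1 lands with bottom-row=2; cleared 0 line(s) (total 0); column heights now [1 4 4 3 0], max=4
Drop 3: J rot2 at col 1 lands with bottom-row=3; cleared 0 line(s) (total 0); column heights now [1 5 5 5 0], max=5
Drop 4: J rot2 at col 0 lands with bottom-row=5; cleared 0 line(s) (total 0); column heights now [7 7 7 5 0], max=7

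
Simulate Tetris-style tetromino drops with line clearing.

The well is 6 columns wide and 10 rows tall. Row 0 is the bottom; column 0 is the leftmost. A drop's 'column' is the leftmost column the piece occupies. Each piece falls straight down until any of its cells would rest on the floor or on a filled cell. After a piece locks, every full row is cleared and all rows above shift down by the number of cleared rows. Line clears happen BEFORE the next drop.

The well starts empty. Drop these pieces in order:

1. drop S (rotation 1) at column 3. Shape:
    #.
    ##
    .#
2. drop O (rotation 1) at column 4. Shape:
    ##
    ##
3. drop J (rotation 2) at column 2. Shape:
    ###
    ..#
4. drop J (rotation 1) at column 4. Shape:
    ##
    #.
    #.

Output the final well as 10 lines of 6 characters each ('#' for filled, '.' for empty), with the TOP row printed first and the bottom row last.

Answer: ......
....##
....#.
....#.
..###.
....#.
....##
...###
...##.
....#.

Derivation:
Drop 1: S rot1 at col 3 lands with bottom-row=0; cleared 0 line(s) (total 0); column heights now [0 0 0 3 2 0], max=3
Drop 2: O rot1 at col 4 lands with bottom-row=2; cleared 0 line(s) (total 0); column heights now [0 0 0 3 4 4], max=4
Drop 3: J rot2 at col 2 lands with bottom-row=4; cleared 0 line(s) (total 0); column heights now [0 0 6 6 6 4], max=6
Drop 4: J rot1 at col 4 lands with bottom-row=6; cleared 0 line(s) (total 0); column heights now [0 0 6 6 9 9], max=9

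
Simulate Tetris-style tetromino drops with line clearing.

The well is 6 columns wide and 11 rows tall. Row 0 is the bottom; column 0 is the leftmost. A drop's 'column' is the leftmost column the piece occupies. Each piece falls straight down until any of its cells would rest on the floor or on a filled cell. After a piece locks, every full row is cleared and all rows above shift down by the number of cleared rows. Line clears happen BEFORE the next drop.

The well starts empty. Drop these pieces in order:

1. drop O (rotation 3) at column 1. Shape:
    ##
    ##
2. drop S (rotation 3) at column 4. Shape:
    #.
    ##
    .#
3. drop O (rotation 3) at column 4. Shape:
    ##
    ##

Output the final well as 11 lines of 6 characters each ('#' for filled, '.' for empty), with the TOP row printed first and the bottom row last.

Answer: ......
......
......
......
......
......
....##
....##
....#.
.##.##
.##..#

Derivation:
Drop 1: O rot3 at col 1 lands with bottom-row=0; cleared 0 line(s) (total 0); column heights now [0 2 2 0 0 0], max=2
Drop 2: S rot3 at col 4 lands with bottom-row=0; cleared 0 line(s) (total 0); column heights now [0 2 2 0 3 2], max=3
Drop 3: O rot3 at col 4 lands with bottom-row=3; cleared 0 line(s) (total 0); column heights now [0 2 2 0 5 5], max=5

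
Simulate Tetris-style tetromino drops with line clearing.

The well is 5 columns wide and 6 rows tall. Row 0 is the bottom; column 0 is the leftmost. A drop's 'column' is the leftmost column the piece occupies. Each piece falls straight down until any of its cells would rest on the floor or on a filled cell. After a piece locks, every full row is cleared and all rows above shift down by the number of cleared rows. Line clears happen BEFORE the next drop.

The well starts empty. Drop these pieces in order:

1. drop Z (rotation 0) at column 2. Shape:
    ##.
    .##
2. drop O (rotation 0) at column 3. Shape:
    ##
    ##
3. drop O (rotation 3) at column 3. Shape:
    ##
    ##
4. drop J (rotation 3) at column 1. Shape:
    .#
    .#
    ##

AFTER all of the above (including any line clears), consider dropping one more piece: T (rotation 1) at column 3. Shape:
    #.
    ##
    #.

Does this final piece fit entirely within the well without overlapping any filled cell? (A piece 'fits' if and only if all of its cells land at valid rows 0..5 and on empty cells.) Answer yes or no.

Answer: no

Derivation:
Drop 1: Z rot0 at col 2 lands with bottom-row=0; cleared 0 line(s) (total 0); column heights now [0 0 2 2 1], max=2
Drop 2: O rot0 at col 3 lands with bottom-row=2; cleared 0 line(s) (total 0); column heights now [0 0 2 4 4], max=4
Drop 3: O rot3 at col 3 lands with bottom-row=4; cleared 0 line(s) (total 0); column heights now [0 0 2 6 6], max=6
Drop 4: J rot3 at col 1 lands with bottom-row=2; cleared 0 line(s) (total 0); column heights now [0 3 5 6 6], max=6
Test piece T rot1 at col 3 (width 2): heights before test = [0 3 5 6 6]; fits = False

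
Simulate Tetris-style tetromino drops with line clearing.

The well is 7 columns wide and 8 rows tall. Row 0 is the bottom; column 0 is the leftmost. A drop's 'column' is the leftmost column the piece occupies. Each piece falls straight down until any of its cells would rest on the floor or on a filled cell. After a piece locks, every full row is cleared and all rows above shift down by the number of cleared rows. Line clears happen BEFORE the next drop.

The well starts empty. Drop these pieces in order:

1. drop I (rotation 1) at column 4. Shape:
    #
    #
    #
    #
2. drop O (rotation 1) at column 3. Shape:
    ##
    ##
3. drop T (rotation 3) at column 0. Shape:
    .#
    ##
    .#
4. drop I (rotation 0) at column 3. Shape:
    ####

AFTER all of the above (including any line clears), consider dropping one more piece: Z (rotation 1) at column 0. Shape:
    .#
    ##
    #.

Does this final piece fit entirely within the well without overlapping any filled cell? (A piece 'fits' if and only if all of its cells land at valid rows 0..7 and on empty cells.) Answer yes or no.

Drop 1: I rot1 at col 4 lands with bottom-row=0; cleared 0 line(s) (total 0); column heights now [0 0 0 0 4 0 0], max=4
Drop 2: O rot1 at col 3 lands with bottom-row=4; cleared 0 line(s) (total 0); column heights now [0 0 0 6 6 0 0], max=6
Drop 3: T rot3 at col 0 lands with bottom-row=0; cleared 0 line(s) (total 0); column heights now [2 3 0 6 6 0 0], max=6
Drop 4: I rot0 at col 3 lands with bottom-row=6; cleared 0 line(s) (total 0); column heights now [2 3 0 7 7 7 7], max=7
Test piece Z rot1 at col 0 (width 2): heights before test = [2 3 0 7 7 7 7]; fits = True

Answer: yes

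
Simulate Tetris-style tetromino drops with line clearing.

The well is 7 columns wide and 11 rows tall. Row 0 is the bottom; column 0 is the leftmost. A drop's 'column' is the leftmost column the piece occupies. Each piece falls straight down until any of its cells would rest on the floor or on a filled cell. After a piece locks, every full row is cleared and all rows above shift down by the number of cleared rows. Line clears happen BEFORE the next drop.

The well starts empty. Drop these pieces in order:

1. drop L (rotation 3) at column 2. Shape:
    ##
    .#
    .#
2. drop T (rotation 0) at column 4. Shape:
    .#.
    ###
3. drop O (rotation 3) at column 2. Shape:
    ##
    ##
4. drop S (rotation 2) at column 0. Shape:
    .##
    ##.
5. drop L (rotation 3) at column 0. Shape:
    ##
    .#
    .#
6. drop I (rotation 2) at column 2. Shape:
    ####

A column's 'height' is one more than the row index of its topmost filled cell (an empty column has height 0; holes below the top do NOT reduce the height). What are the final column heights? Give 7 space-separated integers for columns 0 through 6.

Answer: 9 9 7 7 7 7 1

Derivation:
Drop 1: L rot3 at col 2 lands with bottom-row=0; cleared 0 line(s) (total 0); column heights now [0 0 3 3 0 0 0], max=3
Drop 2: T rot0 at col 4 lands with bottom-row=0; cleared 0 line(s) (total 0); column heights now [0 0 3 3 1 2 1], max=3
Drop 3: O rot3 at col 2 lands with bottom-row=3; cleared 0 line(s) (total 0); column heights now [0 0 5 5 1 2 1], max=5
Drop 4: S rot2 at col 0 lands with bottom-row=4; cleared 0 line(s) (total 0); column heights now [5 6 6 5 1 2 1], max=6
Drop 5: L rot3 at col 0 lands with bottom-row=6; cleared 0 line(s) (total 0); column heights now [9 9 6 5 1 2 1], max=9
Drop 6: I rot2 at col 2 lands with bottom-row=6; cleared 0 line(s) (total 0); column heights now [9 9 7 7 7 7 1], max=9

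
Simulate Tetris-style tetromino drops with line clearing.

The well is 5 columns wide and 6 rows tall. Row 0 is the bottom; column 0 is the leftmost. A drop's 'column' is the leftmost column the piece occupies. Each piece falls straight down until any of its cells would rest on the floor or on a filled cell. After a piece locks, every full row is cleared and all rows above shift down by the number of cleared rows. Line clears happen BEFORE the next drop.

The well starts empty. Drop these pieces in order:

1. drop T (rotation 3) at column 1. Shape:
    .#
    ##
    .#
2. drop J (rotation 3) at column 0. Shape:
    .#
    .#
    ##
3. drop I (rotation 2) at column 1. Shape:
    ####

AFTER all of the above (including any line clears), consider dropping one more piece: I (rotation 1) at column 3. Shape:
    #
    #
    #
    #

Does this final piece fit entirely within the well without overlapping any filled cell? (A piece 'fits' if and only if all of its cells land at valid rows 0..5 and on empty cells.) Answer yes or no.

Answer: no

Derivation:
Drop 1: T rot3 at col 1 lands with bottom-row=0; cleared 0 line(s) (total 0); column heights now [0 2 3 0 0], max=3
Drop 2: J rot3 at col 0 lands with bottom-row=2; cleared 0 line(s) (total 0); column heights now [3 5 3 0 0], max=5
Drop 3: I rot2 at col 1 lands with bottom-row=5; cleared 0 line(s) (total 0); column heights now [3 6 6 6 6], max=6
Test piece I rot1 at col 3 (width 1): heights before test = [3 6 6 6 6]; fits = False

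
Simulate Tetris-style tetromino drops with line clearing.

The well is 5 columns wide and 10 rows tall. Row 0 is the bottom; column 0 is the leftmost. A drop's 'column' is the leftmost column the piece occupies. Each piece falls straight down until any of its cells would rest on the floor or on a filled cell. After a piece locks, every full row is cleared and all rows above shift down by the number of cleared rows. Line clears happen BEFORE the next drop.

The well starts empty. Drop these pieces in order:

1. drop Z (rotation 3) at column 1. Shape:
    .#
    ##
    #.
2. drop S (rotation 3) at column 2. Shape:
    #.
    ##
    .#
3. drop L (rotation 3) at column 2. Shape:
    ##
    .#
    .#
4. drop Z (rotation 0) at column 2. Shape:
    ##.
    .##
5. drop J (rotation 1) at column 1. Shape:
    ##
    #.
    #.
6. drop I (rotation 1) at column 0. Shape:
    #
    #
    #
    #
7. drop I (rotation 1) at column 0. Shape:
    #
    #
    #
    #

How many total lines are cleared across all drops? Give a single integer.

Drop 1: Z rot3 at col 1 lands with bottom-row=0; cleared 0 line(s) (total 0); column heights now [0 2 3 0 0], max=3
Drop 2: S rot3 at col 2 lands with bottom-row=2; cleared 0 line(s) (total 0); column heights now [0 2 5 4 0], max=5
Drop 3: L rot3 at col 2 lands with bottom-row=4; cleared 0 line(s) (total 0); column heights now [0 2 7 7 0], max=7
Drop 4: Z rot0 at col 2 lands with bottom-row=7; cleared 0 line(s) (total 0); column heights now [0 2 9 9 8], max=9
Drop 5: J rot1 at col 1 lands with bottom-row=7; cleared 0 line(s) (total 0); column heights now [0 10 10 9 8], max=10
Drop 6: I rot1 at col 0 lands with bottom-row=0; cleared 0 line(s) (total 0); column heights now [4 10 10 9 8], max=10
Drop 7: I rot1 at col 0 lands with bottom-row=4; cleared 0 line(s) (total 0); column heights now [8 10 10 9 8], max=10

Answer: 0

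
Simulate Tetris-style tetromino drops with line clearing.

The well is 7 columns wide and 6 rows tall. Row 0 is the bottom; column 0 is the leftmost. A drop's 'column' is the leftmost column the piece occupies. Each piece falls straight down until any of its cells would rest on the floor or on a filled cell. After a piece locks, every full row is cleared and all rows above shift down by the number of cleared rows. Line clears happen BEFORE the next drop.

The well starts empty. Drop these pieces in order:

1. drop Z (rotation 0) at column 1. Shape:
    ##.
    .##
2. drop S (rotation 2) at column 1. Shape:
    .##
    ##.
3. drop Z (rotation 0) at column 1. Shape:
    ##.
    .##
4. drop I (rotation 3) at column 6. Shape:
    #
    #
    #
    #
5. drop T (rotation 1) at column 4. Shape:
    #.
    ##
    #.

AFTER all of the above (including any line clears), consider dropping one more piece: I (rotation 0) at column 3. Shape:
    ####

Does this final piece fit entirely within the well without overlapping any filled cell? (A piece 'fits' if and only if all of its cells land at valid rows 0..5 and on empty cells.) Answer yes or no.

Drop 1: Z rot0 at col 1 lands with bottom-row=0; cleared 0 line(s) (total 0); column heights now [0 2 2 1 0 0 0], max=2
Drop 2: S rot2 at col 1 lands with bottom-row=2; cleared 0 line(s) (total 0); column heights now [0 3 4 4 0 0 0], max=4
Drop 3: Z rot0 at col 1 lands with bottom-row=4; cleared 0 line(s) (total 0); column heights now [0 6 6 5 0 0 0], max=6
Drop 4: I rot3 at col 6 lands with bottom-row=0; cleared 0 line(s) (total 0); column heights now [0 6 6 5 0 0 4], max=6
Drop 5: T rot1 at col 4 lands with bottom-row=0; cleared 0 line(s) (total 0); column heights now [0 6 6 5 3 2 4], max=6
Test piece I rot0 at col 3 (width 4): heights before test = [0 6 6 5 3 2 4]; fits = True

Answer: yes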